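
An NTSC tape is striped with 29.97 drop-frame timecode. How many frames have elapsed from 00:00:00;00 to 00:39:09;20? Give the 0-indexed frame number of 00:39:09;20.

As if non-drop at 30 labels/s: (0 × 3600 + 39 × 60 + 9) × 30 + 20 = 70490.
Minute boundaries passed: 39; those not divisible by 10: 39 − 3 = 36; dropped labels = 2 × 36 = 72.
Actual frame index = 70490 − 72 = 70418.

70418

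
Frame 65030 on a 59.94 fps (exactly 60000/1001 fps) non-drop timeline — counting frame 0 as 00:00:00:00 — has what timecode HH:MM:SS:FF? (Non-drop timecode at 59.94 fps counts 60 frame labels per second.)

65030 ÷ 60 = 1083 full seconds, remainder 50 frames.
1083 s = 0 h 18 min 3 s.
Timecode: 00:18:03:50.

00:18:03:50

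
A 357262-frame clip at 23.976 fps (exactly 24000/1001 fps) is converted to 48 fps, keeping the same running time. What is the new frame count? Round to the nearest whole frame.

715239 frames

Frames at target rate = 357262 × (48) / (24000/1001) = 178809631/250 ≈ 715238.524.
Nearest whole frame: 715239.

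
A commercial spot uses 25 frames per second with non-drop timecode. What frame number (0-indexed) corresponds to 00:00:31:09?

Total seconds to the label: (0 × 3600 + 0 × 60 + 31) = 31.
Frame index = 31 × 25 + 9 = 784.

784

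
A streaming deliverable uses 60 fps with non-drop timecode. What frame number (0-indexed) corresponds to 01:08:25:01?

Total seconds to the label: (1 × 3600 + 8 × 60 + 25) = 4105.
Frame index = 4105 × 60 + 1 = 246301.

frame 246301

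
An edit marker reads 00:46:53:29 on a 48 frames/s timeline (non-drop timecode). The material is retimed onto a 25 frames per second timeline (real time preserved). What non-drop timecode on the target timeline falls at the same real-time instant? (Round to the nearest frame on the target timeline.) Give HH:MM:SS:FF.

Source frame index: (0×3600 + 46×60 + 53) × 48 + 29 = 135053.
Real time: 135053 / (48) = 135053/48 s.
Target frame: (135053/48) × (25) = 3376325/48 ≈ 70340.104 → 70340.
At 25 labels/s: frame 70340 → 00:46:53:15.

00:46:53:15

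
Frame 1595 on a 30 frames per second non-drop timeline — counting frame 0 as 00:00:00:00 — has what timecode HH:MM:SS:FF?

00:00:53:05

1595 ÷ 30 = 53 full seconds, remainder 5 frames.
53 s = 0 h 0 min 53 s.
Timecode: 00:00:53:05.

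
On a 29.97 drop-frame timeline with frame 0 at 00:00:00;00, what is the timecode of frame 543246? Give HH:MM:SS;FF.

Each 10-minute DF block holds 10 × 60 × 30 − 9 × 2 = 17982 frames. 543246 ÷ 17982 → 30 full blocks, remainder 3786.
Within the partial block the first minute is 1800 frames and each further minute 1798, so 2 further minute boundaries passed. Total skipped labels = 18 × 30 + 2 × 2 = 544.
Non-drop label index = 543246 + 544 = 543790; at 30 labels/s that is 05:02:06:10, i.e. DF 05:02:06;10.

05:02:06;10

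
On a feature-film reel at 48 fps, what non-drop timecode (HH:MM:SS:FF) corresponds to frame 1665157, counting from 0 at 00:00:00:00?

1665157 ÷ 48 = 34690 full seconds, remainder 37 frames.
34690 s = 9 h 38 min 10 s.
Timecode: 09:38:10:37.

09:38:10:37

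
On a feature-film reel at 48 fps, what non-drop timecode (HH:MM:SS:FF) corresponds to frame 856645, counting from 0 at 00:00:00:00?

856645 ÷ 48 = 17846 full seconds, remainder 37 frames.
17846 s = 4 h 57 min 26 s.
Timecode: 04:57:26:37.

04:57:26:37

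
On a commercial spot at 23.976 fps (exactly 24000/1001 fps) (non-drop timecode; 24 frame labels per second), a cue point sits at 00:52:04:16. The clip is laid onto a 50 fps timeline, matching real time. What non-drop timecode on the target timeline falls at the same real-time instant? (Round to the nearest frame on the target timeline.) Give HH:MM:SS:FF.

Source frame index: (0×3600 + 52×60 + 4) × 24 + 16 = 74992.
Real time: 74992 / (24000/1001) = 4691687/1500 s.
Target frame: (4691687/1500) × (50) = 4691687/30 ≈ 156389.567 → 156390.
At 50 labels/s: frame 156390 → 00:52:07:40.

00:52:07:40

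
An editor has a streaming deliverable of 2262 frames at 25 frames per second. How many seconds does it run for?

90.48 seconds

Running time = 2262 / (25) = 90.48 s.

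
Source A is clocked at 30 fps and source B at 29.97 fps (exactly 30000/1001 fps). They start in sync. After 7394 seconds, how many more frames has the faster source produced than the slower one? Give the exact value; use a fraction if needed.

221820/1001 frames

A emits 30 × 7394 = 221820 frames; B emits 30000/1001 × 7394 = 221820000/1001.
Difference = 221820/1001 frames (≈ 221.5984); B is behind A.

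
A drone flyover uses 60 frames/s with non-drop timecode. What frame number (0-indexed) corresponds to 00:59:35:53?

frame 214553

Total seconds to the label: (0 × 3600 + 59 × 60 + 35) = 3575.
Frame index = 3575 × 60 + 53 = 214553.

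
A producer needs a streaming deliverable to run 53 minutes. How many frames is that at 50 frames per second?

53 min = 3180 s.
Frames = 3180 × 50 = 159000.

159000 frames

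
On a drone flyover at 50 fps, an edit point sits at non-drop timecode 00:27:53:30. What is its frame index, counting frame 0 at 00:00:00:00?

frame 83680

Total seconds to the label: (0 × 3600 + 27 × 60 + 53) = 1673.
Frame index = 1673 × 50 + 30 = 83680.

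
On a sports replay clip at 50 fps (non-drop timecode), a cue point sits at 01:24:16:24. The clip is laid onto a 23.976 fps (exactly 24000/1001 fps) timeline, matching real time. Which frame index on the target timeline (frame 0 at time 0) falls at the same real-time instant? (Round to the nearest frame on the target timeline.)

Source frame index: (1×3600 + 24×60 + 16) × 50 + 24 = 252824.
Real time: 252824 / (50) = 126412/25 s.
Target frame: (126412/25) × (24000/1001) = 848640/7 ≈ 121234.286 → 121234.

frame 121234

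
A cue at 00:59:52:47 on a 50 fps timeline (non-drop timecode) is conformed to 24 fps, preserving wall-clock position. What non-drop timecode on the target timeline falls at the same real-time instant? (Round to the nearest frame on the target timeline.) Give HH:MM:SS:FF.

00:59:52:23

Source frame index: (0×3600 + 59×60 + 52) × 50 + 47 = 179647.
Real time: 179647 / (50) = 179647/50 s.
Target frame: (179647/50) × (24) = 2155764/25 ≈ 86230.560 → 86231.
At 24 labels/s: frame 86231 → 00:59:52:23.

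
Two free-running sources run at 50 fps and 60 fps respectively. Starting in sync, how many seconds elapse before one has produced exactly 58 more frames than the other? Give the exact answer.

The gap grows by |60 − 50| = 10 frames per second.
Time for a 58-frame gap: 58 ÷ (10) = 5.8 s.

5.8 seconds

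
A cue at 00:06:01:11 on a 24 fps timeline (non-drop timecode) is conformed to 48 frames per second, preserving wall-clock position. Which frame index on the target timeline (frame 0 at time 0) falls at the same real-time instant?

frame 17350

Source frame index: (0×3600 + 6×60 + 1) × 24 + 11 = 8675.
Real time: 8675 / (24) = 8675/24 s.
Target frame: (8675/24) × (48) = 17350.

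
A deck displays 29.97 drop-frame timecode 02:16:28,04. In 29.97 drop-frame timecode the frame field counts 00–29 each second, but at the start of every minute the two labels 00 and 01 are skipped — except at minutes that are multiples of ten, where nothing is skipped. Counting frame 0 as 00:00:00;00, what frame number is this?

As if non-drop at 30 labels/s: (2 × 3600 + 16 × 60 + 28) × 30 + 4 = 245644.
Minute boundaries passed: 136; those not divisible by 10: 136 − 13 = 123; dropped labels = 2 × 123 = 246.
Actual frame index = 245644 − 246 = 245398.

245398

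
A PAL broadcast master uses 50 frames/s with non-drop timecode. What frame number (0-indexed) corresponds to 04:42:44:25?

frame 848225

Total seconds to the label: (4 × 3600 + 42 × 60 + 44) = 16964.
Frame index = 16964 × 50 + 25 = 848225.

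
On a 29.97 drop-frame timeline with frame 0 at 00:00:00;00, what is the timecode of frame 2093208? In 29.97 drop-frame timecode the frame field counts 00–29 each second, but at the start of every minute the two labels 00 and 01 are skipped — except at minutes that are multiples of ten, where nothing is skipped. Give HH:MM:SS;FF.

Each 10-minute DF block holds 10 × 60 × 30 − 9 × 2 = 17982 frames. 2093208 ÷ 17982 → 116 full blocks, remainder 7296.
Within the partial block the first minute is 1800 frames and each further minute 1798, so 4 further minute boundaries passed. Total skipped labels = 18 × 116 + 2 × 4 = 2096.
Non-drop label index = 2093208 + 2096 = 2095304; at 30 labels/s that is 19:24:03:14, i.e. DF 19:24:03;14.

19:24:03;14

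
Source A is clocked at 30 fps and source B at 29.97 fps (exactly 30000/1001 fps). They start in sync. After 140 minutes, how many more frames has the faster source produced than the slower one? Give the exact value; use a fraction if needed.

36000/143 frames

140 min = 8400 s.
A emits 30 × 8400 = 252000 frames; B emits 30000/1001 × 8400 = 36000000/143.
Difference = 36000/143 frames (≈ 251.7483); B is behind A.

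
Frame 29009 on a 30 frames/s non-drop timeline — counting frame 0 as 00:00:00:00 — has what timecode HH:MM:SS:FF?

00:16:06:29

29009 ÷ 30 = 966 full seconds, remainder 29 frames.
966 s = 0 h 16 min 6 s.
Timecode: 00:16:06:29.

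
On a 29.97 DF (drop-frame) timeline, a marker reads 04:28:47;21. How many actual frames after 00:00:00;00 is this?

As if non-drop at 30 labels/s: (4 × 3600 + 28 × 60 + 47) × 30 + 21 = 483831.
Minute boundaries passed: 268; those not divisible by 10: 268 − 26 = 242; dropped labels = 2 × 242 = 484.
Actual frame index = 483831 − 484 = 483347.

483347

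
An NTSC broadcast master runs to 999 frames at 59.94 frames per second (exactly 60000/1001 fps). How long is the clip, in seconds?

16.66665 seconds

Running time = 999 / (60000/1001) = 16.66665 s.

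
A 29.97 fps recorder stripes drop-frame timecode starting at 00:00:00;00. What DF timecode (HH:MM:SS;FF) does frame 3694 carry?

Each 10-minute DF block holds 10 × 60 × 30 − 9 × 2 = 17982 frames. 3694 ÷ 17982 → 0 full blocks, remainder 3694.
Within the partial block the first minute is 1800 frames and each further minute 1798, so 2 further minute boundaries passed. Total skipped labels = 18 × 0 + 2 × 2 = 4.
Non-drop label index = 3694 + 4 = 3698; at 30 labels/s that is 00:02:03:08, i.e. DF 00:02:03;08.

00:02:03;08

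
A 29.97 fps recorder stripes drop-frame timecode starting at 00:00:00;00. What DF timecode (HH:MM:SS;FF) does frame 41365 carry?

00:23:00;07

Each 10-minute DF block holds 10 × 60 × 30 − 9 × 2 = 17982 frames. 41365 ÷ 17982 → 2 full blocks, remainder 5401.
Within the partial block the first minute is 1800 frames and each further minute 1798, so 3 further minute boundaries passed. Total skipped labels = 18 × 2 + 2 × 3 = 42.
Non-drop label index = 41365 + 42 = 41407; at 30 labels/s that is 00:23:00:07, i.e. DF 00:23:00;07.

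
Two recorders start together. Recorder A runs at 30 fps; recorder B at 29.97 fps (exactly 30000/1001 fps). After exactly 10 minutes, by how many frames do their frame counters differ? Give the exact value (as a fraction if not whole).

10 min = 600 s.
A emits 30 × 600 = 18000 frames; B emits 30000/1001 × 600 = 18000000/1001.
Difference = 18000/1001 frames (≈ 17.9820); B is behind A.

18000/1001 frames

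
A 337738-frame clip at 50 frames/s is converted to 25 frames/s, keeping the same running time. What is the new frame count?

168869 frames

Frames at target rate = 337738 × (25) / (50) = 168869.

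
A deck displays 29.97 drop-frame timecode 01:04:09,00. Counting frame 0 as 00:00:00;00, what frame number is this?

115354

As if non-drop at 30 labels/s: (1 × 3600 + 4 × 60 + 9) × 30 + 0 = 115470.
Minute boundaries passed: 64; those not divisible by 10: 64 − 6 = 58; dropped labels = 2 × 58 = 116.
Actual frame index = 115470 − 116 = 115354.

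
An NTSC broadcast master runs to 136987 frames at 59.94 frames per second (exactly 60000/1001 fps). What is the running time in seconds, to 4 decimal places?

Running time = 136987 × 1001/60000 = 137123987/60000 s ≈ 2285.3998 s.

2285.3998 seconds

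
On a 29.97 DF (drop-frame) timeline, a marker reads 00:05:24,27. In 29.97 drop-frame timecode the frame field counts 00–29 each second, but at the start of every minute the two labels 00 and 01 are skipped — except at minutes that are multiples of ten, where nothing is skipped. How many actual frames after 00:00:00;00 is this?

9737

As if non-drop at 30 labels/s: (0 × 3600 + 5 × 60 + 24) × 30 + 27 = 9747.
Minute boundaries passed: 5; those not divisible by 10: 5 − 0 = 5; dropped labels = 2 × 5 = 10.
Actual frame index = 9747 − 10 = 9737.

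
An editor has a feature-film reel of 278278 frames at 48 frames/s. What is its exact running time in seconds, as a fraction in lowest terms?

139139/24 seconds

Running time = 278278 ÷ (48) = 278278 × 1/48 = 139139/24 s.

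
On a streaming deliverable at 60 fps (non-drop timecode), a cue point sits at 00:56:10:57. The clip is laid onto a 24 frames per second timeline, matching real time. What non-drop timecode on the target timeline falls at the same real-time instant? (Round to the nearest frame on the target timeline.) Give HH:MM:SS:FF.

Source frame index: (0×3600 + 56×60 + 10) × 60 + 57 = 202257.
Real time: 202257 / (60) = 67419/20 s.
Target frame: (67419/20) × (24) = 404514/5 ≈ 80902.800 → 80903.
At 24 labels/s: frame 80903 → 00:56:10:23.

00:56:10:23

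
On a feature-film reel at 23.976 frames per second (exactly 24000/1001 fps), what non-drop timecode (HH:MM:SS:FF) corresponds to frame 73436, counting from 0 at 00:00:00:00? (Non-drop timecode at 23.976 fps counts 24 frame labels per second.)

00:50:59:20

73436 ÷ 24 = 3059 full seconds, remainder 20 frames.
3059 s = 0 h 50 min 59 s.
Timecode: 00:50:59:20.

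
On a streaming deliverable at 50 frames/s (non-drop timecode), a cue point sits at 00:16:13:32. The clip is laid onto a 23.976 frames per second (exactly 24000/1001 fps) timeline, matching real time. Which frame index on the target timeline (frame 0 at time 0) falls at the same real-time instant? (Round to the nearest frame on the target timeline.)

Source frame index: (0×3600 + 16×60 + 13) × 50 + 32 = 48682.
Real time: 48682 / (50) = 24341/25 s.
Target frame: (24341/25) × (24000/1001) = 23367360/1001 ≈ 23344.016 → 23344.

frame 23344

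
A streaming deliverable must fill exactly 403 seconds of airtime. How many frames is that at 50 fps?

20150 frames

Frames = 403 × 50 = 20150.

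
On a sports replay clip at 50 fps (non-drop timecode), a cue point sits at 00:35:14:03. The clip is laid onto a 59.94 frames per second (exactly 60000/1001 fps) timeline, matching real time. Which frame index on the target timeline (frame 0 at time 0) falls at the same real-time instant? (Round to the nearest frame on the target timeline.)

frame 126717

Source frame index: (0×3600 + 35×60 + 14) × 50 + 3 = 105703.
Real time: 105703 / (50) = 105703/50 s.
Target frame: (105703/50) × (60000/1001) = 9757200/77 ≈ 126716.883 → 126717.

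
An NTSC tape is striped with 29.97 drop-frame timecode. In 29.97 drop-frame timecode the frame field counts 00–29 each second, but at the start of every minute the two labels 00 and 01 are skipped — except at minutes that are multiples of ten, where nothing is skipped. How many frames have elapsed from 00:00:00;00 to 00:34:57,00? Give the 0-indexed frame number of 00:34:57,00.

62848

As if non-drop at 30 labels/s: (0 × 3600 + 34 × 60 + 57) × 30 + 0 = 62910.
Minute boundaries passed: 34; those not divisible by 10: 34 − 3 = 31; dropped labels = 2 × 31 = 62.
Actual frame index = 62910 − 62 = 62848.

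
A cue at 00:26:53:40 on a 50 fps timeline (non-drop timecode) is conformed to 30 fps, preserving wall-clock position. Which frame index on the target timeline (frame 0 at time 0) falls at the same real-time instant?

frame 48414

Source frame index: (0×3600 + 26×60 + 53) × 50 + 40 = 80690.
Real time: 80690 / (50) = 8069/5 s.
Target frame: (8069/5) × (30) = 48414.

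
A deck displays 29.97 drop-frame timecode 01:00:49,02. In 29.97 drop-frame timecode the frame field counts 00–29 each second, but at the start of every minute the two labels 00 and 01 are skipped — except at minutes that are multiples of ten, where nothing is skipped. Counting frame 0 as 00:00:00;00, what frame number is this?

As if non-drop at 30 labels/s: (1 × 3600 + 0 × 60 + 49) × 30 + 2 = 109472.
Minute boundaries passed: 60; those not divisible by 10: 60 − 6 = 54; dropped labels = 2 × 54 = 108.
Actual frame index = 109472 − 108 = 109364.

109364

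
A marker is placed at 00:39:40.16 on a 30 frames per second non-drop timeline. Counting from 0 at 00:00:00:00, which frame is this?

71416

Total seconds to the label: (0 × 3600 + 39 × 60 + 40) = 2380.
Frame index = 2380 × 30 + 16 = 71416.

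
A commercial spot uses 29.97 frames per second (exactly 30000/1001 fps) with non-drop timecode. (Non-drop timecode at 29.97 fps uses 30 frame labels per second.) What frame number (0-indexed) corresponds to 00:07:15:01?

13051

Total seconds to the label: (0 × 3600 + 7 × 60 + 15) = 435.
Frame index = 435 × 30 + 1 = 13051.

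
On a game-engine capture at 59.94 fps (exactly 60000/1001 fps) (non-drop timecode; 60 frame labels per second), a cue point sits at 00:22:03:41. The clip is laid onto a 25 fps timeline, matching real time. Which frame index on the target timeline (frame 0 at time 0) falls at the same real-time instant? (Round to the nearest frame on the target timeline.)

Source frame index: (0×3600 + 22×60 + 3) × 60 + 41 = 79421.
Real time: 79421 / (60000/1001) = 79500421/60000 s.
Target frame: (79500421/60000) × (25) = 79500421/2400 ≈ 33125.175 → 33125.

frame 33125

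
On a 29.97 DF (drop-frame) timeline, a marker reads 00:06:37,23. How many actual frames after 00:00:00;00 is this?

Complete 10-minute blocks: 0, each 17982 frames → 0.
Remaining 6 whole minutes in the current block: 1800 + 5 × 1798 = 10790 frames.
Within the current minute: 37 × 30 + 23 − 2 = 1131 (labels ;00/;01 skipped at this minute). Total = 0 + 10790 + 1131 = 11921.

11921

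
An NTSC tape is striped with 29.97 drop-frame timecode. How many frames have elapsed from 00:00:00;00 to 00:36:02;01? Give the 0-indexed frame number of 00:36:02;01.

As if non-drop at 30 labels/s: (0 × 3600 + 36 × 60 + 2) × 30 + 1 = 64861.
Minute boundaries passed: 36; those not divisible by 10: 36 − 3 = 33; dropped labels = 2 × 33 = 66.
Actual frame index = 64861 − 66 = 64795.

64795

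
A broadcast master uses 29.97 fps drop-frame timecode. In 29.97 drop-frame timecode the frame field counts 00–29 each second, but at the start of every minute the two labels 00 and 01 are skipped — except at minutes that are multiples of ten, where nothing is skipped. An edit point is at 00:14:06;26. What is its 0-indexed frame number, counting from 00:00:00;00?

As if non-drop at 30 labels/s: (0 × 3600 + 14 × 60 + 6) × 30 + 26 = 25406.
Minute boundaries passed: 14; those not divisible by 10: 14 − 1 = 13; dropped labels = 2 × 13 = 26.
Actual frame index = 25406 − 26 = 25380.

25380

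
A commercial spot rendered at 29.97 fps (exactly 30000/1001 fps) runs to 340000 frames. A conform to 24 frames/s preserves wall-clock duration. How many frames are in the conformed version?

272272 frames

Target frames = source frames × (target rate / source rate) = 340000 × (24)/(30000/1001) = 340000 × 1001/1250 = 272272.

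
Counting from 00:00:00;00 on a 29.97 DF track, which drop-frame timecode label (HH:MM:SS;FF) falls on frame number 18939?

Each 10-minute DF block holds 10 × 60 × 30 − 9 × 2 = 17982 frames. 18939 ÷ 17982 → 1 full block, remainder 957.
Within the partial block the first minute is 1800 frames and each further minute 1798, so 0 further minute boundaries passed. Total skipped labels = 18 × 1 + 2 × 0 = 18.
Non-drop label index = 18939 + 18 = 18957; at 30 labels/s that is 00:10:31:27, i.e. DF 00:10:31;27.

00:10:31;27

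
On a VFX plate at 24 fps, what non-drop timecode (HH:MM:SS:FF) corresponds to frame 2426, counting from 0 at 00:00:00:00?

2426 ÷ 24 = 101 full seconds, remainder 2 frames.
101 s = 0 h 1 min 41 s.
Timecode: 00:01:41:02.

00:01:41:02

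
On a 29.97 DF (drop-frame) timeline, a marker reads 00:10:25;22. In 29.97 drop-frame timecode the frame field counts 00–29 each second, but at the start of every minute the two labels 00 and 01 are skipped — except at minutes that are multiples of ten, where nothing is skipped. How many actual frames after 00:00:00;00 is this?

18754

As if non-drop at 30 labels/s: (0 × 3600 + 10 × 60 + 25) × 30 + 22 = 18772.
Minute boundaries passed: 10; those not divisible by 10: 10 − 1 = 9; dropped labels = 2 × 9 = 18.
Actual frame index = 18772 − 18 = 18754.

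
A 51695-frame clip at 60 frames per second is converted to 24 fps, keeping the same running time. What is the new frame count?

20678 frames

Target frames = source frames × (target rate / source rate) = 51695 × (24)/(60) = 51695 × 2/5 = 20678.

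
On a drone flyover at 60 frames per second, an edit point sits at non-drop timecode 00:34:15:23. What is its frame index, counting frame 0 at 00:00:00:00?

Total seconds to the label: (0 × 3600 + 34 × 60 + 15) = 2055.
Frame index = 2055 × 60 + 23 = 123323.

123323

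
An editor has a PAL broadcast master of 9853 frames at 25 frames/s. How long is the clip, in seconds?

394.12 seconds

Running time = 9853 / (25) = 394.12 s.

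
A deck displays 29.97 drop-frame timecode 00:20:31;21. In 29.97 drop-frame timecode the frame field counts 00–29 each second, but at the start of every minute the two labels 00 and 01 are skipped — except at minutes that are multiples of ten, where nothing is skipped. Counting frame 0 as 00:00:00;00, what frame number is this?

36915

Complete 10-minute blocks: 2, each 17982 frames → 35964.
Remaining 0 whole minutes in the current block: 0 frames.
Within the current minute: 31 × 30 + 21 = 951. Total = 35964 + 0 + 951 = 36915.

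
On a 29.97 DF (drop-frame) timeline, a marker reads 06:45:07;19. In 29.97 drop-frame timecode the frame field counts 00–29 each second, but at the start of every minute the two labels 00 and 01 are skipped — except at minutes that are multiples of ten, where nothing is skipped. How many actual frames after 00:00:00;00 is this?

728499

Complete 10-minute blocks: 40, each 17982 frames → 719280.
Remaining 5 whole minutes in the current block: 1800 + 4 × 1798 = 8992 frames.
Within the current minute: 7 × 30 + 19 − 2 = 227 (labels ;00/;01 skipped at this minute). Total = 719280 + 8992 + 227 = 728499.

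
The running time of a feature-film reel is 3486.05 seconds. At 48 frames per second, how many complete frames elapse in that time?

Frames = 3486.05 × 48 = 836652/5 ≈ 167330.4000.
Complete frames: 167330.

167330 frames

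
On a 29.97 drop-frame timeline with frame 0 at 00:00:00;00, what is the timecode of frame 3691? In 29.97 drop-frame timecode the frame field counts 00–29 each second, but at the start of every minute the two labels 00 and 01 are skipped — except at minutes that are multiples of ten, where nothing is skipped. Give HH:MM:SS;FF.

Ten DF minutes hold 17982 frames, so frame 3691 lies in block 0 (frames 0–17981) with 3691 frames into that block.
The block's first minute is 1800 frames and the rest 1798 each; 3691 frames reaches minute 2, so 0 × 18 + 2 × 2 = 4 labels have been skipped so far.
Adding those back, label number 3691 + 4 = 3695 at 30 labels/s is 123 s + 5 f = 0 h 2 min 3 s frame 5, i.e. 00:02:03;05.

00:02:03;05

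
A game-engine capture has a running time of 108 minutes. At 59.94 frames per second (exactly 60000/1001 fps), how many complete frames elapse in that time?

108 min = 6480 s.
Frames = 6480 × 60000/1001 = 388800000/1001 ≈ 388411.5884.
Complete frames: 388411.

388411 frames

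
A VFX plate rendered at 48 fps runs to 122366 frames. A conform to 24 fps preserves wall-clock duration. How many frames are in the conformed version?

61183 frames

Target frames = source frames × (target rate / source rate) = 122366 × (24)/(48) = 122366 × 1/2 = 61183.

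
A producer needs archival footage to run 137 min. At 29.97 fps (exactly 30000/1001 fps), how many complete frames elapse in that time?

246353 frames

137 min = 8220 s.
Frames = 8220 × 30000/1001 = 246600000/1001 ≈ 246353.6464.
Complete frames: 246353.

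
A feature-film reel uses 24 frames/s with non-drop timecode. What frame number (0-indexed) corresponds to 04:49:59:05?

417581

Total seconds to the label: (4 × 3600 + 49 × 60 + 59) = 17399.
Frame index = 17399 × 24 + 5 = 417581.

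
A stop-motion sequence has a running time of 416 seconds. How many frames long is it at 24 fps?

9984 frames

Frames = 416 × 24 = 9984.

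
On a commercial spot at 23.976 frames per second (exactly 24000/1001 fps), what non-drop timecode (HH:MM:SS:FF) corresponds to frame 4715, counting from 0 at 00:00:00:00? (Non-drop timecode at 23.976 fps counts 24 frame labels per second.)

4715 ÷ 24 = 196 full seconds, remainder 11 frames.
196 s = 0 h 3 min 16 s.
Timecode: 00:03:16:11.

00:03:16:11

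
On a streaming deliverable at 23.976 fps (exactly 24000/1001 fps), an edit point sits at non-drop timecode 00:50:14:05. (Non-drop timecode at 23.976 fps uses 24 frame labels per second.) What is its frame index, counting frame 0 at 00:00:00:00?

frame 72341

Total seconds to the label: (0 × 3600 + 50 × 60 + 14) = 3014.
Frame index = 3014 × 24 + 5 = 72341.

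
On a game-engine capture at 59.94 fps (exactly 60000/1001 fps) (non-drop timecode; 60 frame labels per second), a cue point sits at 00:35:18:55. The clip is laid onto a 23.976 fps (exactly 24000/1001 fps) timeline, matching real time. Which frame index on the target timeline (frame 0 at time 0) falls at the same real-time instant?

Source frame index: (0×3600 + 35×60 + 18) × 60 + 55 = 127135.
Real time: 127135 / (60000/1001) = 25452427/12000 s.
Target frame: (25452427/12000) × (24000/1001) = 50854.

frame 50854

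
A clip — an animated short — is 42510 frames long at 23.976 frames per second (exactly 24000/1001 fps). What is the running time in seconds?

Running time = 42510 / (24000/1001) = 1773.02125 s.

1773.02125 seconds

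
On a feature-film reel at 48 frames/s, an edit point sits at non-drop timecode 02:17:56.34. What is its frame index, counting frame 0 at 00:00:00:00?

frame 397282

Total seconds to the label: (2 × 3600 + 17 × 60 + 56) = 8276.
Frame index = 8276 × 48 + 34 = 397282.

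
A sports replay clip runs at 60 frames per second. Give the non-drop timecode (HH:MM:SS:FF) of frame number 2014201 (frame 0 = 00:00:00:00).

2014201 ÷ 60 = 33570 full seconds, remainder 1 frame.
33570 s = 9 h 19 min 30 s.
Timecode: 09:19:30:01.

09:19:30:01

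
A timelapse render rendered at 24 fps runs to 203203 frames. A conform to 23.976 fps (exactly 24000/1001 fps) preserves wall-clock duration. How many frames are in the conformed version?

Target frames = source frames × (target rate / source rate) = 203203 × (24000/1001)/(24) = 203203 × 1000/1001 = 203000.

203000 frames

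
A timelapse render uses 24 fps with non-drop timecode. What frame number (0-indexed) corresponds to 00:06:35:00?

frame 9480

Total seconds to the label: (0 × 3600 + 6 × 60 + 35) = 395.
Frame index = 395 × 24 + 0 = 9480.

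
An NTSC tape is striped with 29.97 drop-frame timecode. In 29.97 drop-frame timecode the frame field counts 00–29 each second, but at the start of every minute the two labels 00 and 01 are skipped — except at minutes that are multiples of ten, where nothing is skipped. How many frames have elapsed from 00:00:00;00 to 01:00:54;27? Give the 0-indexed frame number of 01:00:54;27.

109539

Complete 10-minute blocks: 6, each 17982 frames → 107892.
Remaining 0 whole minutes in the current block: 0 frames.
Within the current minute: 54 × 30 + 27 = 1647. Total = 107892 + 0 + 1647 = 109539.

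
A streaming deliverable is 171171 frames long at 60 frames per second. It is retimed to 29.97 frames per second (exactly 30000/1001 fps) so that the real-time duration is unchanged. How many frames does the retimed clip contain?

85500 frames

Target frames = source frames × (target rate / source rate) = 171171 × (30000/1001)/(60) = 171171 × 500/1001 = 85500.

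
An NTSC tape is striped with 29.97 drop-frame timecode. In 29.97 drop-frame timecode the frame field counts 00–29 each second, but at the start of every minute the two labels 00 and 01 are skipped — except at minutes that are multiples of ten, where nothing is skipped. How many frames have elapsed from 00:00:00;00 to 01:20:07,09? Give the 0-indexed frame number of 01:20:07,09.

144075

As if non-drop at 30 labels/s: (1 × 3600 + 20 × 60 + 7) × 30 + 9 = 144219.
Minute boundaries passed: 80; those not divisible by 10: 80 − 8 = 72; dropped labels = 2 × 72 = 144.
Actual frame index = 144219 − 144 = 144075.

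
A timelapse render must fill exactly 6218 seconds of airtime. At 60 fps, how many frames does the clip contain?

373080 frames

Frames = 6218 × 60 = 373080.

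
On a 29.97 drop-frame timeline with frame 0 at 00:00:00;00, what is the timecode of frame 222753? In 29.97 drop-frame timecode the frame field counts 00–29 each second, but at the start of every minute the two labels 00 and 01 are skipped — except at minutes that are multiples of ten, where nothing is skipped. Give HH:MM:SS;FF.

Ten DF minutes hold 17982 frames, so frame 222753 lies in block 12 (frames 215784–233765) with 6969 frames into that block.
The block's first minute is 1800 frames and the rest 1798 each; 6969 frames reaches minute 3, so 12 × 18 + 3 × 2 = 222 labels have been skipped so far.
Adding those back, label number 222753 + 222 = 222975 at 30 labels/s is 7432 s + 15 f = 2 h 3 min 52 s frame 15, i.e. 02:03:52;15.

02:03:52;15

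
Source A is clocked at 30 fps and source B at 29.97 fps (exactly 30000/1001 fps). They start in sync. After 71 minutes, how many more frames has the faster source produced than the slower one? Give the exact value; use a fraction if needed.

127800/1001 frames

71 min = 4260 s.
A emits 30 × 4260 = 127800 frames; B emits 30000/1001 × 4260 = 127800000/1001.
Difference = 127800/1001 frames (≈ 127.6723); B is behind A.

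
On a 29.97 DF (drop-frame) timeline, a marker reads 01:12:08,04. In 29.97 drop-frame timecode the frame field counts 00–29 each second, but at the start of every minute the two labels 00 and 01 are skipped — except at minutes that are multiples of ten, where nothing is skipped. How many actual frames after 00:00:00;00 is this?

Complete 10-minute blocks: 7, each 17982 frames → 125874.
Remaining 2 whole minutes in the current block: 1800 + 1 × 1798 = 3598 frames.
Within the current minute: 8 × 30 + 4 − 2 = 242 (labels ;00/;01 skipped at this minute). Total = 125874 + 3598 + 242 = 129714.

129714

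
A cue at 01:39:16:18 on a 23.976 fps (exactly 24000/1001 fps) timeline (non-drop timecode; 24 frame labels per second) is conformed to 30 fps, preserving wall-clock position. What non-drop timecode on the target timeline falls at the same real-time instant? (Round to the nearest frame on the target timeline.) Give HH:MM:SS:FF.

Source frame index: (1×3600 + 39×60 + 16) × 24 + 18 = 142962.
Real time: 142962 / (24000/1001) = 23850827/4000 s.
Target frame: (23850827/4000) × (30) = 71552481/400 ≈ 178881.203 → 178881.
At 30 labels/s: frame 178881 → 01:39:22:21.

01:39:22:21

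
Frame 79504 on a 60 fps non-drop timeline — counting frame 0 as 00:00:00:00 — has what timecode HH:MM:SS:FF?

79504 ÷ 60 = 1325 full seconds, remainder 4 frames.
1325 s = 0 h 22 min 5 s.
Timecode: 00:22:05:04.

00:22:05:04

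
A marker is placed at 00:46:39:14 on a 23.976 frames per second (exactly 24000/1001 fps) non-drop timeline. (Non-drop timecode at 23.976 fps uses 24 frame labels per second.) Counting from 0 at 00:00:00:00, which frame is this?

67190

Total seconds to the label: (0 × 3600 + 46 × 60 + 39) = 2799.
Frame index = 2799 × 24 + 14 = 67190.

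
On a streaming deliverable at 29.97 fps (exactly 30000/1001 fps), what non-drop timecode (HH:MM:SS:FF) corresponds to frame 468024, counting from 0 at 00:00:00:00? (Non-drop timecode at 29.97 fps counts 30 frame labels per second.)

468024 ÷ 30 = 15600 full seconds, remainder 24 frames.
15600 s = 4 h 20 min 0 s.
Timecode: 04:20:00:24.

04:20:00:24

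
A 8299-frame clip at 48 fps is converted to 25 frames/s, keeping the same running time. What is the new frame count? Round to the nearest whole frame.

Frames at target rate = 8299 × (25) / (48) = 207475/48 ≈ 4322.396.
Nearest whole frame: 4322.

4322 frames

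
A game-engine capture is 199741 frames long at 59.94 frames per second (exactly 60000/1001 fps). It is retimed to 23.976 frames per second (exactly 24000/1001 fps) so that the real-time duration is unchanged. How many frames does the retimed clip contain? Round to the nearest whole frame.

79896 frames

Frames at target rate = 199741 × (24000/1001) / (60000/1001) = 399482/5 ≈ 79896.400.
Nearest whole frame: 79896.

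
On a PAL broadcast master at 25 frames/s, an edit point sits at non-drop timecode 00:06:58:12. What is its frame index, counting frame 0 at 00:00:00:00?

10462

Total seconds to the label: (0 × 3600 + 6 × 60 + 58) = 418.
Frame index = 418 × 25 + 12 = 10462.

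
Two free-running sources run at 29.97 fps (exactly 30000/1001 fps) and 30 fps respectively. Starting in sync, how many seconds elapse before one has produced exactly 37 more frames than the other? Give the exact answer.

The gap grows by |30 − 30000/1001| = 30/1001 frames per second.
Time for a 37-frame gap: 37 ÷ (30/1001) = 37037/30 s.

37037/30 seconds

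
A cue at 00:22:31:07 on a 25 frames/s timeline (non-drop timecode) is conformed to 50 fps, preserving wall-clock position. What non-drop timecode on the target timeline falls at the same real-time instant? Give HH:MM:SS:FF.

Source frame index: (0×3600 + 22×60 + 31) × 25 + 7 = 33782.
Real time: 33782 / (25) = 33782/25 s.
Target frame: (33782/25) × (50) = 67564.
At 50 labels/s: frame 67564 → 00:22:31:14.

00:22:31:14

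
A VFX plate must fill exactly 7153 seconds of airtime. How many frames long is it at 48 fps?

343344 frames

Frames = 7153 × 48 = 343344.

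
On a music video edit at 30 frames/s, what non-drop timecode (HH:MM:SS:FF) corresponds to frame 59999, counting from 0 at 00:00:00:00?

00:33:19:29

59999 ÷ 30 = 1999 full seconds, remainder 29 frames.
1999 s = 0 h 33 min 19 s.
Timecode: 00:33:19:29.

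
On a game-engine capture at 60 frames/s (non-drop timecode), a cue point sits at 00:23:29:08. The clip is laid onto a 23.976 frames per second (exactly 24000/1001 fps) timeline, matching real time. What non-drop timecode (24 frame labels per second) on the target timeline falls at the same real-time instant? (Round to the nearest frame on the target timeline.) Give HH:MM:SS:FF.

Source frame index: (0×3600 + 23×60 + 29) × 60 + 8 = 84548.
Real time: 84548 / (60) = 21137/15 s.
Target frame: (21137/15) × (24000/1001) = 33819200/1001 ≈ 33785.415 → 33785.
At 24 labels/s: frame 33785 → 00:23:27:17.

00:23:27:17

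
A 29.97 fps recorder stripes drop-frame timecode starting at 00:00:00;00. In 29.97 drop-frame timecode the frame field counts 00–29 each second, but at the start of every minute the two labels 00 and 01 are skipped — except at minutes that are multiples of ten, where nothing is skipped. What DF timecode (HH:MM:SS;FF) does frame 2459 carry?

Ten DF minutes hold 17982 frames, so frame 2459 lies in block 0 (frames 0–17981) with 2459 frames into that block.
The block's first minute is 1800 frames and the rest 1798 each; 2459 frames reaches minute 1, so 0 × 18 + 1 × 2 = 2 labels have been skipped so far.
Adding those back, label number 2459 + 2 = 2461 at 30 labels/s is 82 s + 1 f = 0 h 1 min 22 s frame 1, i.e. 00:01:22;01.

00:01:22;01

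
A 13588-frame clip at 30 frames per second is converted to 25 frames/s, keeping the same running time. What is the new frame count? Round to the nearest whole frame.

11323 frames

Frames at target rate = 13588 × (25) / (30) = 33970/3 ≈ 11323.333.
Nearest whole frame: 11323.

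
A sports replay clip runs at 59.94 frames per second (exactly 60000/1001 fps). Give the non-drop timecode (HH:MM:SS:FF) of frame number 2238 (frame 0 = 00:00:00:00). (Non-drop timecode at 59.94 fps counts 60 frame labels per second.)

00:00:37:18

2238 ÷ 60 = 37 full seconds, remainder 18 frames.
37 s = 0 h 0 min 37 s.
Timecode: 00:00:37:18.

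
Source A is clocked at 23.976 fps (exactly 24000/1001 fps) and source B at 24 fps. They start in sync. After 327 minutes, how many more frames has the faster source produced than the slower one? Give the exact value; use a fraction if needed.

327 min = 19620 s.
A emits 24000/1001 × 19620 = 470880000/1001 frames; B emits 24 × 19620 = 470880.
Difference = 470880/1001 frames (≈ 470.4096); B is ahead of A.

470880/1001 frames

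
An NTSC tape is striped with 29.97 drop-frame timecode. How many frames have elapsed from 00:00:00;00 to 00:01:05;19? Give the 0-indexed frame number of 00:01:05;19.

1967

Complete 10-minute blocks: 0, each 17982 frames → 0.
Remaining 1 whole minute in the current block: 1800 + 0 × 1798 = 1800 frames.
Within the current minute: 5 × 30 + 19 − 2 = 167 (labels ;00/;01 skipped at this minute). Total = 0 + 1800 + 167 = 1967.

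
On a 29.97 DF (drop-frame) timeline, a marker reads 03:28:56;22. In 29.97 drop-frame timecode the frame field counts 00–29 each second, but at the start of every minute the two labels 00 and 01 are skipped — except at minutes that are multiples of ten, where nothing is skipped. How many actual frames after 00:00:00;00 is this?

As if non-drop at 30 labels/s: (3 × 3600 + 28 × 60 + 56) × 30 + 22 = 376102.
Minute boundaries passed: 208; those not divisible by 10: 208 − 20 = 188; dropped labels = 2 × 188 = 376.
Actual frame index = 376102 − 376 = 375726.

375726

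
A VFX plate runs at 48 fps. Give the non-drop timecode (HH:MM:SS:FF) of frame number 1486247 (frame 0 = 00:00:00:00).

08:36:03:23

1486247 ÷ 48 = 30963 full seconds, remainder 23 frames.
30963 s = 8 h 36 min 3 s.
Timecode: 08:36:03:23.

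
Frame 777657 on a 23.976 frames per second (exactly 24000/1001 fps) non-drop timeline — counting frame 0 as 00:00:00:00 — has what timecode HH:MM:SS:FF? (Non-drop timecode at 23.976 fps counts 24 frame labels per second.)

09:00:02:09

777657 ÷ 24 = 32402 full seconds, remainder 9 frames.
32402 s = 9 h 0 min 2 s.
Timecode: 09:00:02:09.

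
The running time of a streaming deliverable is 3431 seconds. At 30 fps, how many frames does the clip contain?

Frames = 3431 × 30 = 102930.

102930 frames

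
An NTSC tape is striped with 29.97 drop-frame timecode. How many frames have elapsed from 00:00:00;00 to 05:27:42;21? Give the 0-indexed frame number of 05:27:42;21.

Complete 10-minute blocks: 32, each 17982 frames → 575424.
Remaining 7 whole minutes in the current block: 1800 + 6 × 1798 = 12588 frames.
Within the current minute: 42 × 30 + 21 − 2 = 1279 (labels ;00/;01 skipped at this minute). Total = 575424 + 12588 + 1279 = 589291.

589291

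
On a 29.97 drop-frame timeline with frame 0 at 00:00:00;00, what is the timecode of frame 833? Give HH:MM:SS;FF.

Each 10-minute DF block holds 10 × 60 × 30 − 9 × 2 = 17982 frames. 833 ÷ 17982 → 0 full blocks, remainder 833.
Within the partial block the first minute is 1800 frames and each further minute 1798, so 0 further minute boundaries passed. Total skipped labels = 18 × 0 + 2 × 0 = 0.
Non-drop label index = 833 + 0 = 833; at 30 labels/s that is 00:00:27:23, i.e. DF 00:00:27;23.

00:00:27;23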